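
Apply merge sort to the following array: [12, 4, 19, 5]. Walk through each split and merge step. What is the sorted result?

Merge sort trace:

Split: [12, 4, 19, 5] -> [12, 4] and [19, 5]
  Split: [12, 4] -> [12] and [4]
  Merge: [12] + [4] -> [4, 12]
  Split: [19, 5] -> [19] and [5]
  Merge: [19] + [5] -> [5, 19]
Merge: [4, 12] + [5, 19] -> [4, 5, 12, 19]

Final sorted array: [4, 5, 12, 19]

The merge sort proceeds by recursively splitting the array and merging sorted halves.
After all merges, the sorted array is [4, 5, 12, 19].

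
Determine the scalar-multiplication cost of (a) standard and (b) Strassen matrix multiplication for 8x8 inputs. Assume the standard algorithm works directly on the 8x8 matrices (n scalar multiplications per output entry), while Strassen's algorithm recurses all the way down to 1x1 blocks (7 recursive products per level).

Matrix multiplication for 8x8 matrices:

Standard algorithm: 8^3 = 512 multiplications
Strassen's algorithm: 7^(log2(8)) = 7^3 = 343 multiplications
Savings: 512 - 343 = 169 multiplications

Standard: 512 multiplications (8^3). Strassen: 343 multiplications (7^3). Strassen reduces 8 recursive multiplications to 7 at each level.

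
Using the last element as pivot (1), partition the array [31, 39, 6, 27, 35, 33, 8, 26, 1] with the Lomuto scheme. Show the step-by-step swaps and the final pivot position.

Lomuto partition with pivot = 1:

Initial array: [31, 39, 6, 27, 35, 33, 8, 26, 1]

arr[0]=31 > 1: no swap
arr[1]=39 > 1: no swap
arr[2]=6 > 1: no swap
arr[3]=27 > 1: no swap
arr[4]=35 > 1: no swap
arr[5]=33 > 1: no swap
arr[6]=8 > 1: no swap
arr[7]=26 > 1: no swap

Place pivot at position 0: [1, 39, 6, 27, 35, 33, 8, 26, 31]
Pivot position: 0

After partitioning with pivot 1, the array becomes [1, 39, 6, 27, 35, 33, 8, 26, 31]. The pivot is placed at index 0. All elements to the left of the pivot are <= 1, and all elements to the right are > 1.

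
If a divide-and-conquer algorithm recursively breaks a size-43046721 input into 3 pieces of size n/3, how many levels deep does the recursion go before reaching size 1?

For divide and conquer with division factor 3:

Problem sizes at each level:
Level 0: 43046721
Level 1: 14348907
Level 2: 4782969
Level 3: 1594323
Level 4: 531441
Level 5: 177147
Level 6: 59049
Level 7: 19683
Level 8: 6561
Level 9: 2187
Level 10: 729
Level 11: 243
Level 12: 81
Level 13: 27
Level 14: 9
Level 15: 3
Level 16: 1

The root is level 0 and the size-1 base case is level 16 (the tree spans levels 0 through 16, i.e. 17 levels counting the root), so the depth is the number of divisions: log_3(43046721) = 16

The recursion tree depth is log_3(43046721) = 16. At each level, the problem size is divided by 3, so it takes 16 divisions to reduce to a base case of size 1. The algorithm makes 3 recursive calls at each level.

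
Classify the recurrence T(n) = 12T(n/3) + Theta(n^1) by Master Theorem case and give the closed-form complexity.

Master Theorem for T(n) = 12T(n/3) + O(n^1):

a = 12, b = 3, c = 1
log_b(a) = log_3(12) = 2.2619

Case 1: c = 1 < log_3(12) = 2.2619
T(n) = O(n^(log_3 12))

For T(n) = 12T(n/3) + O(n^1): log_3(12) = 2.2619. This is Case 1 of the Master Theorem (c < log_b(a), work dominated by leaves), giving O(n^(log_3 12)).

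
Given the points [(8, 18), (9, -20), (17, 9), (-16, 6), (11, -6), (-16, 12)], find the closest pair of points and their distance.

Computing all pairwise distances among 6 points:

d((8, 18), (9, -20)) = 38.0132
d((8, 18), (17, 9)) = 12.7279
d((8, 18), (-16, 6)) = 26.8328
d((8, 18), (11, -6)) = 24.1868
d((8, 18), (-16, 12)) = 24.7386
d((9, -20), (17, 9)) = 30.0832
d((9, -20), (-16, 6)) = 36.0694
d((9, -20), (11, -6)) = 14.1421
d((9, -20), (-16, 12)) = 40.6079
d((17, 9), (-16, 6)) = 33.1361
d((17, 9), (11, -6)) = 16.1555
d((17, 9), (-16, 12)) = 33.1361
d((-16, 6), (11, -6)) = 29.5466
d((-16, 6), (-16, 12)) = 6.0 <-- minimum
d((11, -6), (-16, 12)) = 32.45

Closest pair: (-16, 6) and (-16, 12) with distance 6.0

The closest pair is (-16, 6) and (-16, 12) with Euclidean distance 6.0. For 6 points, brute-force pairwise comparison is shown above. For large n, the divide-and-conquer algorithm (sort by x, recurse on halves, check the dividing strip) achieves O(n log n).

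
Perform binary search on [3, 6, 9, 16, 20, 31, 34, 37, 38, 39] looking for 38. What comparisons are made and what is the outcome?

Binary search for 38 in [3, 6, 9, 16, 20, 31, 34, 37, 38, 39]:

lo=0, hi=9, mid=4, arr[mid]=20 -> 20 < 38, search right half
lo=5, hi=9, mid=7, arr[mid]=37 -> 37 < 38, search right half
lo=8, hi=9, mid=8, arr[mid]=38 -> Found target at index 8!

Binary search finds 38 at index 8 after 3 comparisons. The search repeatedly halves the search space by comparing with the middle element.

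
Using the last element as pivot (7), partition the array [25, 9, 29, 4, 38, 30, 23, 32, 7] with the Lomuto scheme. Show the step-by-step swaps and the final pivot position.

Lomuto partition with pivot = 7:

Initial array: [25, 9, 29, 4, 38, 30, 23, 32, 7]

arr[0]=25 > 7: no swap
arr[1]=9 > 7: no swap
arr[2]=29 > 7: no swap
arr[3]=4 <= 7: swap with position 0, array becomes [4, 9, 29, 25, 38, 30, 23, 32, 7]
arr[4]=38 > 7: no swap
arr[5]=30 > 7: no swap
arr[6]=23 > 7: no swap
arr[7]=32 > 7: no swap

Place pivot at position 1: [4, 7, 29, 25, 38, 30, 23, 32, 9]
Pivot position: 1

After partitioning with pivot 7, the array becomes [4, 7, 29, 25, 38, 30, 23, 32, 9]. The pivot is placed at index 1. All elements to the left of the pivot are <= 7, and all elements to the right are > 7.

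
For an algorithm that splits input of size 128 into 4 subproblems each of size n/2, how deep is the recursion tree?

For divide and conquer with division factor 2:

Problem sizes at each level:
Level 0: 128
Level 1: 64
Level 2: 32
Level 3: 16
Level 4: 8
Level 5: 4
Level 6: 2
Level 7: 1

The root is level 0 and the size-1 base case is level 7 (the tree spans levels 0 through 7, i.e. 8 levels counting the root), so the depth is the number of divisions: log_2(128) = 7

The recursion tree depth is log_2(128) = 7. At each level, the problem size is divided by 2, so it takes 7 divisions to reduce to a base case of size 1. The algorithm makes 4 recursive calls at each level.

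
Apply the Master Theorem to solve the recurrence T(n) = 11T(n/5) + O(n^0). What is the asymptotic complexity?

Master Theorem for T(n) = 11T(n/5) + O(n^0):

a = 11, b = 5, c = 0
log_b(a) = log_5(11) = 1.4899

Case 1: c = 0 < log_5(11) = 1.4899
T(n) = O(n^(log_5 11))

For T(n) = 11T(n/5) + O(n^0): log_5(11) = 1.4899. This is Case 1 of the Master Theorem (c < log_b(a), work dominated by leaves), giving O(n^(log_5 11)).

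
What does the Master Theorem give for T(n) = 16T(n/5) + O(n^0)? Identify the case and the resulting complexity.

Master Theorem for T(n) = 16T(n/5) + O(n^0):

a = 16, b = 5, c = 0
log_b(a) = log_5(16) = 1.7227

Case 1: c = 0 < log_5(16) = 1.7227
T(n) = O(n^(log_5 16))

For T(n) = 16T(n/5) + O(n^0): log_5(16) = 1.7227. This is Case 1 of the Master Theorem (c < log_b(a), work dominated by leaves), giving O(n^(log_5 16)).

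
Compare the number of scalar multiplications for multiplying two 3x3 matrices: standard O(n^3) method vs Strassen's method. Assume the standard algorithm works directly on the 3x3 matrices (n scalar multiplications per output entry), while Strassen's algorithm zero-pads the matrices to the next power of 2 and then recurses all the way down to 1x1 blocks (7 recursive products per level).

Matrix multiplication for 3x3 matrices:

Strassen's algorithm requires power-of-2 dimensions. Pad 3x3 to 4x4 (next power of 2).

Standard algorithm: 3^3 = 27 multiplications
Strassen's algorithm: 7^(log2(4)) = 7^2 = 49 multiplications
Difference: 27 - 49 = -22 (Strassen uses MORE here due to padding overhead — for small or just-over-power-of-2 n, padding can outweigh the per-level savings)

Standard: 27 multiplications (3^3). Strassen: 49 multiplications (7^2, after padding to 4x4). Strassen reduces 8 recursive multiplications to 7 at each level.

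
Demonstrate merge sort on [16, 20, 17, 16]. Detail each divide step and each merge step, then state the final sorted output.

Merge sort trace:

Split: [16, 20, 17, 16] -> [16, 20] and [17, 16]
  Split: [16, 20] -> [16] and [20]
  Merge: [16] + [20] -> [16, 20]
  Split: [17, 16] -> [17] and [16]
  Merge: [17] + [16] -> [16, 17]
Merge: [16, 20] + [16, 17] -> [16, 16, 17, 20]

Final sorted array: [16, 16, 17, 20]

The merge sort proceeds by recursively splitting the array and merging sorted halves.
After all merges, the sorted array is [16, 16, 17, 20].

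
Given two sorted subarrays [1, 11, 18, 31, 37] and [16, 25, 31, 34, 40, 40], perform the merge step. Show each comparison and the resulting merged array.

Merging process:

Compare 1 vs 16: take 1 from left. Merged: [1]
Compare 11 vs 16: take 11 from left. Merged: [1, 11]
Compare 18 vs 16: take 16 from right. Merged: [1, 11, 16]
Compare 18 vs 25: take 18 from left. Merged: [1, 11, 16, 18]
Compare 31 vs 25: take 25 from right. Merged: [1, 11, 16, 18, 25]
Compare 31 vs 31: take 31 from left. Merged: [1, 11, 16, 18, 25, 31]
Compare 37 vs 31: take 31 from right. Merged: [1, 11, 16, 18, 25, 31, 31]
Compare 37 vs 34: take 34 from right. Merged: [1, 11, 16, 18, 25, 31, 31, 34]
Compare 37 vs 40: take 37 from left. Merged: [1, 11, 16, 18, 25, 31, 31, 34, 37]
Append remaining from right: [40, 40]. Merged: [1, 11, 16, 18, 25, 31, 31, 34, 37, 40, 40]

Final merged array: [1, 11, 16, 18, 25, 31, 31, 34, 37, 40, 40]
Total comparisons: 9

The merged array is [1, 11, 16, 18, 25, 31, 31, 34, 37, 40, 40], requiring 9 comparisons. The merge step runs in O(n) time where n is the total number of elements.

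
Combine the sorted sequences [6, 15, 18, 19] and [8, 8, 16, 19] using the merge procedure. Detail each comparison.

Merging process:

Compare 6 vs 8: take 6 from left. Merged: [6]
Compare 15 vs 8: take 8 from right. Merged: [6, 8]
Compare 15 vs 8: take 8 from right. Merged: [6, 8, 8]
Compare 15 vs 16: take 15 from left. Merged: [6, 8, 8, 15]
Compare 18 vs 16: take 16 from right. Merged: [6, 8, 8, 15, 16]
Compare 18 vs 19: take 18 from left. Merged: [6, 8, 8, 15, 16, 18]
Compare 19 vs 19: take 19 from left. Merged: [6, 8, 8, 15, 16, 18, 19]
Append remaining from right: [19]. Merged: [6, 8, 8, 15, 16, 18, 19, 19]

Final merged array: [6, 8, 8, 15, 16, 18, 19, 19]
Total comparisons: 7

The merged array is [6, 8, 8, 15, 16, 18, 19, 19], requiring 7 comparisons. The merge step runs in O(n) time where n is the total number of elements.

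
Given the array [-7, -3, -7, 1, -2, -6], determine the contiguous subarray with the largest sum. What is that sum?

Using Kadane's algorithm on [-7, -3, -7, 1, -2, -6]:

Scanning through the array:
Position 1 (value -3): max_ending_here = -3, max_so_far = -3
Position 2 (value -7): max_ending_here = -7, max_so_far = -3
Position 3 (value 1): max_ending_here = 1, max_so_far = 1
Position 4 (value -2): max_ending_here = -1, max_so_far = 1
Position 5 (value -6): max_ending_here = -6, max_so_far = 1

Maximum subarray: [1]
Maximum sum: 1

The maximum subarray is [1] with sum 1. This subarray runs from index 3 to index 3.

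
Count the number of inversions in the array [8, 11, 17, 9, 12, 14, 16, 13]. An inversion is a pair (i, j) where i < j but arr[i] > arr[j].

Finding inversions in [8, 11, 17, 9, 12, 14, 16, 13]:

(1, 3): arr[1]=11 > arr[3]=9
(2, 3): arr[2]=17 > arr[3]=9
(2, 4): arr[2]=17 > arr[4]=12
(2, 5): arr[2]=17 > arr[5]=14
(2, 6): arr[2]=17 > arr[6]=16
(2, 7): arr[2]=17 > arr[7]=13
(5, 7): arr[5]=14 > arr[7]=13
(6, 7): arr[6]=16 > arr[7]=13

Total inversions: 8

The array has 8 inversion(s): (1,3), (2,3), (2,4), (2,5), (2,6), (2,7), (5,7), (6,7). Each pair (i,j) satisfies i < j and arr[i] > arr[j].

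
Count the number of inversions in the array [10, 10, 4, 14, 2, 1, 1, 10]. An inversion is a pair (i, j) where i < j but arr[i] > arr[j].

Finding inversions in [10, 10, 4, 14, 2, 1, 1, 10]:

(0, 2): arr[0]=10 > arr[2]=4
(0, 4): arr[0]=10 > arr[4]=2
(0, 5): arr[0]=10 > arr[5]=1
(0, 6): arr[0]=10 > arr[6]=1
(1, 2): arr[1]=10 > arr[2]=4
(1, 4): arr[1]=10 > arr[4]=2
(1, 5): arr[1]=10 > arr[5]=1
(1, 6): arr[1]=10 > arr[6]=1
(2, 4): arr[2]=4 > arr[4]=2
(2, 5): arr[2]=4 > arr[5]=1
(2, 6): arr[2]=4 > arr[6]=1
(3, 4): arr[3]=14 > arr[4]=2
(3, 5): arr[3]=14 > arr[5]=1
(3, 6): arr[3]=14 > arr[6]=1
(3, 7): arr[3]=14 > arr[7]=10
(4, 5): arr[4]=2 > arr[5]=1
(4, 6): arr[4]=2 > arr[6]=1

Total inversions: 17

The array has 17 inversion(s): (0,2), (0,4), (0,5), (0,6), (1,2), (1,4), (1,5), (1,6), (2,4), (2,5), (2,6), (3,4), (3,5), (3,6), (3,7), (4,5), (4,6). Each pair (i,j) satisfies i < j and arr[i] > arr[j].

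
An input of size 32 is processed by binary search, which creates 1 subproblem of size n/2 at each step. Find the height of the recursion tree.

For divide and conquer with division factor 2:

Problem sizes at each level:
Level 0: 32
Level 1: 16
Level 2: 8
Level 3: 4
Level 4: 2
Level 5: 1

The root is level 0 and the size-1 base case is level 5 (the tree spans levels 0 through 5, i.e. 6 levels counting the root), so the depth is the number of divisions: log_2(32) = 5

The recursion tree depth is log_2(32) = 5. At each level, the problem size is divided by 2, so it takes 5 divisions to reduce to a base case of size 1. The algorithm makes 1 recursive call at each level.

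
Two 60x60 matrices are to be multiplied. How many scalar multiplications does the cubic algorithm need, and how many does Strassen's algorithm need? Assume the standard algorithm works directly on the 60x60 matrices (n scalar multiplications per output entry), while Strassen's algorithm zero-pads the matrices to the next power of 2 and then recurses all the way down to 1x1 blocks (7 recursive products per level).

Matrix multiplication for 60x60 matrices:

Strassen's algorithm requires power-of-2 dimensions. Pad 60x60 to 64x64 (next power of 2).

Standard algorithm: 60^3 = 216000 multiplications
Strassen's algorithm: 7^(log2(64)) = 7^6 = 117649 multiplications
Savings: 216000 - 117649 = 98351 multiplications

Standard: 216000 multiplications (60^3). Strassen: 117649 multiplications (7^6, after padding to 64x64). Strassen reduces 8 recursive multiplications to 7 at each level.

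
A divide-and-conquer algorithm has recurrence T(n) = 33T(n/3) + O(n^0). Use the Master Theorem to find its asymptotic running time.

Master Theorem for T(n) = 33T(n/3) + O(n^0):

a = 33, b = 3, c = 0
log_b(a) = log_3(33) = 3.1827

Case 1: c = 0 < log_3(33) = 3.1827
T(n) = O(n^(log_3 33))

For T(n) = 33T(n/3) + O(n^0): log_3(33) = 3.1827. This is Case 1 of the Master Theorem (c < log_b(a), work dominated by leaves), giving O(n^(log_3 33)).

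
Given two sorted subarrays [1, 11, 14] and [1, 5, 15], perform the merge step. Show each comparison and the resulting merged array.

Merging process:

Compare 1 vs 1: take 1 from left. Merged: [1]
Compare 11 vs 1: take 1 from right. Merged: [1, 1]
Compare 11 vs 5: take 5 from right. Merged: [1, 1, 5]
Compare 11 vs 15: take 11 from left. Merged: [1, 1, 5, 11]
Compare 14 vs 15: take 14 from left. Merged: [1, 1, 5, 11, 14]
Append remaining from right: [15]. Merged: [1, 1, 5, 11, 14, 15]

Final merged array: [1, 1, 5, 11, 14, 15]
Total comparisons: 5

The merged array is [1, 1, 5, 11, 14, 15], requiring 5 comparisons. The merge step runs in O(n) time where n is the total number of elements.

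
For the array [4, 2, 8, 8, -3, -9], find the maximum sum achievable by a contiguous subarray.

Using Kadane's algorithm on [4, 2, 8, 8, -3, -9]:

Scanning through the array:
Position 1 (value 2): max_ending_here = 6, max_so_far = 6
Position 2 (value 8): max_ending_here = 14, max_so_far = 14
Position 3 (value 8): max_ending_here = 22, max_so_far = 22
Position 4 (value -3): max_ending_here = 19, max_so_far = 22
Position 5 (value -9): max_ending_here = 10, max_so_far = 22

Maximum subarray: [4, 2, 8, 8]
Maximum sum: 22

The maximum subarray is [4, 2, 8, 8] with sum 22. This subarray runs from index 0 to index 3.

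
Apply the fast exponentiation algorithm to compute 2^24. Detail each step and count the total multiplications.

Computing 2^24 by squaring (build up from 2^1; each line after the first costs one multiplication):

2^1 = 2
2^2 = (2^1)^2 = 2^2 = 4
2^3 = 2 * 2^2 = 2 * 4 = 8
2^6 = (2^3)^2 = 8^2 = 64
2^12 = (2^6)^2 = 64^2 = 4096
2^24 = (2^12)^2 = 4096^2 = 16777216

Result: 16777216
Multiplications needed: 5 (5 lines after 2^1)

2^24 = 16777216. Using exponentiation by squaring, this requires 5 multiplications. The key idea: if the exponent is even, square the half-power; if odd, multiply by the base once.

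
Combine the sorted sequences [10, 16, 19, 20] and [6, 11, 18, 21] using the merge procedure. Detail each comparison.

Merging process:

Compare 10 vs 6: take 6 from right. Merged: [6]
Compare 10 vs 11: take 10 from left. Merged: [6, 10]
Compare 16 vs 11: take 11 from right. Merged: [6, 10, 11]
Compare 16 vs 18: take 16 from left. Merged: [6, 10, 11, 16]
Compare 19 vs 18: take 18 from right. Merged: [6, 10, 11, 16, 18]
Compare 19 vs 21: take 19 from left. Merged: [6, 10, 11, 16, 18, 19]
Compare 20 vs 21: take 20 from left. Merged: [6, 10, 11, 16, 18, 19, 20]
Append remaining from right: [21]. Merged: [6, 10, 11, 16, 18, 19, 20, 21]

Final merged array: [6, 10, 11, 16, 18, 19, 20, 21]
Total comparisons: 7

The merged array is [6, 10, 11, 16, 18, 19, 20, 21], requiring 7 comparisons. The merge step runs in O(n) time where n is the total number of elements.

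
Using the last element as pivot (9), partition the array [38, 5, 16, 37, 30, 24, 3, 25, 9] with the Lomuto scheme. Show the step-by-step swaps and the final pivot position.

Lomuto partition with pivot = 9:

Initial array: [38, 5, 16, 37, 30, 24, 3, 25, 9]

arr[0]=38 > 9: no swap
arr[1]=5 <= 9: swap with position 0, array becomes [5, 38, 16, 37, 30, 24, 3, 25, 9]
arr[2]=16 > 9: no swap
arr[3]=37 > 9: no swap
arr[4]=30 > 9: no swap
arr[5]=24 > 9: no swap
arr[6]=3 <= 9: swap with position 1, array becomes [5, 3, 16, 37, 30, 24, 38, 25, 9]
arr[7]=25 > 9: no swap

Place pivot at position 2: [5, 3, 9, 37, 30, 24, 38, 25, 16]
Pivot position: 2

After partitioning with pivot 9, the array becomes [5, 3, 9, 37, 30, 24, 38, 25, 16]. The pivot is placed at index 2. All elements to the left of the pivot are <= 9, and all elements to the right are > 9.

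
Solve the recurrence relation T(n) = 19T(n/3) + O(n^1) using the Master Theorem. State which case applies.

Master Theorem for T(n) = 19T(n/3) + O(n^1):

a = 19, b = 3, c = 1
log_b(a) = log_3(19) = 2.6801

Case 1: c = 1 < log_3(19) = 2.6801
T(n) = O(n^(log_3 19))

For T(n) = 19T(n/3) + O(n^1): log_3(19) = 2.6801. This is Case 1 of the Master Theorem (c < log_b(a), work dominated by leaves), giving O(n^(log_3 19)).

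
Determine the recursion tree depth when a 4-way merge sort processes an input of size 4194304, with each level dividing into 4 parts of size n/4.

For divide and conquer with division factor 4:

Problem sizes at each level:
Level 0: 4194304
Level 1: 1048576
Level 2: 262144
Level 3: 65536
Level 4: 16384
Level 5: 4096
Level 6: 1024
Level 7: 256
Level 8: 64
Level 9: 16
Level 10: 4
Level 11: 1

The root is level 0 and the size-1 base case is level 11 (the tree spans levels 0 through 11, i.e. 12 levels counting the root), so the depth is the number of divisions: log_4(4194304) = 11

The recursion tree depth is log_4(4194304) = 11. At each level, the problem size is divided by 4, so it takes 11 divisions to reduce to a base case of size 1. The algorithm makes 4 recursive calls at each level.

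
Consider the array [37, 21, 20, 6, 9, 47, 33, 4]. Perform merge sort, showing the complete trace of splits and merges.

Merge sort trace:

Split: [37, 21, 20, 6, 9, 47, 33, 4] -> [37, 21, 20, 6] and [9, 47, 33, 4]
  Split: [37, 21, 20, 6] -> [37, 21] and [20, 6]
    Split: [37, 21] -> [37] and [21]
    Merge: [37] + [21] -> [21, 37]
    Split: [20, 6] -> [20] and [6]
    Merge: [20] + [6] -> [6, 20]
  Merge: [21, 37] + [6, 20] -> [6, 20, 21, 37]
  Split: [9, 47, 33, 4] -> [9, 47] and [33, 4]
    Split: [9, 47] -> [9] and [47]
    Merge: [9] + [47] -> [9, 47]
    Split: [33, 4] -> [33] and [4]
    Merge: [33] + [4] -> [4, 33]
  Merge: [9, 47] + [4, 33] -> [4, 9, 33, 47]
Merge: [6, 20, 21, 37] + [4, 9, 33, 47] -> [4, 6, 9, 20, 21, 33, 37, 47]

Final sorted array: [4, 6, 9, 20, 21, 33, 37, 47]

The merge sort proceeds by recursively splitting the array and merging sorted halves.
After all merges, the sorted array is [4, 6, 9, 20, 21, 33, 37, 47].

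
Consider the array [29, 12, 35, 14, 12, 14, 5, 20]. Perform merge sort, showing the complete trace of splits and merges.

Merge sort trace:

Split: [29, 12, 35, 14, 12, 14, 5, 20] -> [29, 12, 35, 14] and [12, 14, 5, 20]
  Split: [29, 12, 35, 14] -> [29, 12] and [35, 14]
    Split: [29, 12] -> [29] and [12]
    Merge: [29] + [12] -> [12, 29]
    Split: [35, 14] -> [35] and [14]
    Merge: [35] + [14] -> [14, 35]
  Merge: [12, 29] + [14, 35] -> [12, 14, 29, 35]
  Split: [12, 14, 5, 20] -> [12, 14] and [5, 20]
    Split: [12, 14] -> [12] and [14]
    Merge: [12] + [14] -> [12, 14]
    Split: [5, 20] -> [5] and [20]
    Merge: [5] + [20] -> [5, 20]
  Merge: [12, 14] + [5, 20] -> [5, 12, 14, 20]
Merge: [12, 14, 29, 35] + [5, 12, 14, 20] -> [5, 12, 12, 14, 14, 20, 29, 35]

Final sorted array: [5, 12, 12, 14, 14, 20, 29, 35]

The merge sort proceeds by recursively splitting the array and merging sorted halves.
After all merges, the sorted array is [5, 12, 12, 14, 14, 20, 29, 35].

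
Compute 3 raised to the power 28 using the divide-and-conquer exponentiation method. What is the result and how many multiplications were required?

Computing 3^28 by squaring (build up from 3^1; each line after the first costs one multiplication):

3^1 = 3
3^2 = (3^1)^2 = 3^2 = 9
3^3 = 3 * 3^2 = 3 * 9 = 27
3^6 = (3^3)^2 = 27^2 = 729
3^7 = 3 * 3^6 = 3 * 729 = 2187
3^14 = (3^7)^2 = 2187^2 = 4782969
3^28 = (3^14)^2 = 4782969^2 = 22876792454961

Result: 22876792454961
Multiplications needed: 6 (6 lines after 3^1)

3^28 = 22876792454961. Using exponentiation by squaring, this requires 6 multiplications. The key idea: if the exponent is even, square the half-power; if odd, multiply by the base once.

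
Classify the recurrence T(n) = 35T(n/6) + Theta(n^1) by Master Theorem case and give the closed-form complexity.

Master Theorem for T(n) = 35T(n/6) + O(n^1):

a = 35, b = 6, c = 1
log_b(a) = log_6(35) = 1.9843

Case 1: c = 1 < log_6(35) = 1.9843
T(n) = O(n^(log_6 35))

For T(n) = 35T(n/6) + O(n^1): log_6(35) = 1.9843. This is Case 1 of the Master Theorem (c < log_b(a), work dominated by leaves), giving O(n^(log_6 35)).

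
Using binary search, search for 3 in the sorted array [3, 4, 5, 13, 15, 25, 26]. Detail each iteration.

Binary search for 3 in [3, 4, 5, 13, 15, 25, 26]:

lo=0, hi=6, mid=3, arr[mid]=13 -> 13 > 3, search left half
lo=0, hi=2, mid=1, arr[mid]=4 -> 4 > 3, search left half
lo=0, hi=0, mid=0, arr[mid]=3 -> Found target at index 0!

Binary search finds 3 at index 0 after 3 comparisons. The search repeatedly halves the search space by comparing with the middle element.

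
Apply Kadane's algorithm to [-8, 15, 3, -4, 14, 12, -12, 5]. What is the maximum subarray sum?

Using Kadane's algorithm on [-8, 15, 3, -4, 14, 12, -12, 5]:

Scanning through the array:
Position 1 (value 15): max_ending_here = 15, max_so_far = 15
Position 2 (value 3): max_ending_here = 18, max_so_far = 18
Position 3 (value -4): max_ending_here = 14, max_so_far = 18
Position 4 (value 14): max_ending_here = 28, max_so_far = 28
Position 5 (value 12): max_ending_here = 40, max_so_far = 40
Position 6 (value -12): max_ending_here = 28, max_so_far = 40
Position 7 (value 5): max_ending_here = 33, max_so_far = 40

Maximum subarray: [15, 3, -4, 14, 12]
Maximum sum: 40

The maximum subarray is [15, 3, -4, 14, 12] with sum 40. This subarray runs from index 1 to index 5.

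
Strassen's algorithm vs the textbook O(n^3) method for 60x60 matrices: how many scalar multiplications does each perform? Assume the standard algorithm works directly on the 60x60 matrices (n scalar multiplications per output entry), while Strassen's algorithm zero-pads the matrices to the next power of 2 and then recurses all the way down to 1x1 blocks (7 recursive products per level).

Matrix multiplication for 60x60 matrices:

Strassen's algorithm requires power-of-2 dimensions. Pad 60x60 to 64x64 (next power of 2).

Standard algorithm: 60^3 = 216000 multiplications
Strassen's algorithm: 7^(log2(64)) = 7^6 = 117649 multiplications
Savings: 216000 - 117649 = 98351 multiplications

Standard: 216000 multiplications (60^3). Strassen: 117649 multiplications (7^6, after padding to 64x64). Strassen reduces 8 recursive multiplications to 7 at each level.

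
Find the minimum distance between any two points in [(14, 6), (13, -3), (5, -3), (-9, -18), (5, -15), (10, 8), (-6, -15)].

Computing all pairwise distances among 7 points:

d((14, 6), (13, -3)) = 9.0554
d((14, 6), (5, -3)) = 12.7279
d((14, 6), (-9, -18)) = 33.2415
d((14, 6), (5, -15)) = 22.8473
d((14, 6), (10, 8)) = 4.4721
d((14, 6), (-6, -15)) = 29.0
d((13, -3), (5, -3)) = 8.0
d((13, -3), (-9, -18)) = 26.6271
d((13, -3), (5, -15)) = 14.4222
d((13, -3), (10, 8)) = 11.4018
d((13, -3), (-6, -15)) = 22.4722
d((5, -3), (-9, -18)) = 20.5183
d((5, -3), (5, -15)) = 12.0
d((5, -3), (10, 8)) = 12.083
d((5, -3), (-6, -15)) = 16.2788
d((-9, -18), (5, -15)) = 14.3178
d((-9, -18), (10, 8)) = 32.2025
d((-9, -18), (-6, -15)) = 4.2426 <-- minimum
d((5, -15), (10, 8)) = 23.5372
d((5, -15), (-6, -15)) = 11.0
d((10, 8), (-6, -15)) = 28.0179

Closest pair: (-9, -18) and (-6, -15) with distance 4.2426

The closest pair is (-9, -18) and (-6, -15) with Euclidean distance 4.2426. For 7 points, brute-force pairwise comparison is shown above. For large n, the divide-and-conquer algorithm (sort by x, recurse on halves, check the dividing strip) achieves O(n log n).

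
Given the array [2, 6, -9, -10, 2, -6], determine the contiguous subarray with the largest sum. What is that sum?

Using Kadane's algorithm on [2, 6, -9, -10, 2, -6]:

Scanning through the array:
Position 1 (value 6): max_ending_here = 8, max_so_far = 8
Position 2 (value -9): max_ending_here = -1, max_so_far = 8
Position 3 (value -10): max_ending_here = -10, max_so_far = 8
Position 4 (value 2): max_ending_here = 2, max_so_far = 8
Position 5 (value -6): max_ending_here = -4, max_so_far = 8

Maximum subarray: [2, 6]
Maximum sum: 8

The maximum subarray is [2, 6] with sum 8. This subarray runs from index 0 to index 1.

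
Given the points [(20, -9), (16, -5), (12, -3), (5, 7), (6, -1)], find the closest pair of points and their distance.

Computing all pairwise distances among 5 points:

d((20, -9), (16, -5)) = 5.6569
d((20, -9), (12, -3)) = 10.0
d((20, -9), (5, 7)) = 21.9317
d((20, -9), (6, -1)) = 16.1245
d((16, -5), (12, -3)) = 4.4721 <-- minimum
d((16, -5), (5, 7)) = 16.2788
d((16, -5), (6, -1)) = 10.7703
d((12, -3), (5, 7)) = 12.2066
d((12, -3), (6, -1)) = 6.3246
d((5, 7), (6, -1)) = 8.0623

Closest pair: (16, -5) and (12, -3) with distance 4.4721

The closest pair is (16, -5) and (12, -3) with Euclidean distance 4.4721. For 5 points, brute-force pairwise comparison is shown above. For large n, the divide-and-conquer algorithm (sort by x, recurse on halves, check the dividing strip) achieves O(n log n).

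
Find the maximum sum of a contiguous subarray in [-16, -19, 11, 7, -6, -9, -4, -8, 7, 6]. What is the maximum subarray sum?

Using Kadane's algorithm on [-16, -19, 11, 7, -6, -9, -4, -8, 7, 6]:

Scanning through the array:
Position 1 (value -19): max_ending_here = -19, max_so_far = -16
Position 2 (value 11): max_ending_here = 11, max_so_far = 11
Position 3 (value 7): max_ending_here = 18, max_so_far = 18
Position 4 (value -6): max_ending_here = 12, max_so_far = 18
Position 5 (value -9): max_ending_here = 3, max_so_far = 18
Position 6 (value -4): max_ending_here = -1, max_so_far = 18
Position 7 (value -8): max_ending_here = -8, max_so_far = 18
Position 8 (value 7): max_ending_here = 7, max_so_far = 18
Position 9 (value 6): max_ending_here = 13, max_so_far = 18

Maximum subarray: [11, 7]
Maximum sum: 18

The maximum subarray is [11, 7] with sum 18. This subarray runs from index 2 to index 3.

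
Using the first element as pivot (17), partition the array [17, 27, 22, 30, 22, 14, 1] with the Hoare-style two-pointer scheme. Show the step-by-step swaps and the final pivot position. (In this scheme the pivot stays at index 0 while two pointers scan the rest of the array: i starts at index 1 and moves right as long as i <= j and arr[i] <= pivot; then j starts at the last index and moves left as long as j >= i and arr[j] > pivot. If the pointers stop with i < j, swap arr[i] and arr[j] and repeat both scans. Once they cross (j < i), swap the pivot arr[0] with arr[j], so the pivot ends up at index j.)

Hoare-style two-pointer partition with pivot = 17:

Initial array: [17, 27, 22, 30, 22, 14, 1]

Pointers start at i = 1, j = 6.
i stops at index 1 (arr[1]=27 > 17), j stops at index 6 (arr[6]=1 <= 17): swap arr[1] and arr[6], array becomes [17, 1, 22, 30, 22, 14, 27]
i stops at index 2 (arr[2]=22 > 17), j stops at index 5 (arr[5]=14 <= 17): swap arr[2] and arr[5], array becomes [17, 1, 14, 30, 22, 22, 27]
i ends at 3, j ends at 2: the pointers have crossed (j < i), so scanning stops.

Swap pivot arr[0] with arr[2] to place pivot at position 2: [14, 1, 17, 30, 22, 22, 27]
Pivot position: 2

After partitioning with pivot 17, the array becomes [14, 1, 17, 30, 22, 22, 27]. The pivot is placed at index 2. All elements to the left of the pivot are <= 17, and all elements to the right are > 17.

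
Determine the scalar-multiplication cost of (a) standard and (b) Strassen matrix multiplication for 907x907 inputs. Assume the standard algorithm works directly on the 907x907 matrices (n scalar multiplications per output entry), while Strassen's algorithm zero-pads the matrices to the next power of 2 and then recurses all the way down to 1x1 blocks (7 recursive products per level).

Matrix multiplication for 907x907 matrices:

Strassen's algorithm requires power-of-2 dimensions. Pad 907x907 to 1024x1024 (next power of 2).

Standard algorithm: 907^3 = 746142643 multiplications
Strassen's algorithm: 7^(log2(1024)) = 7^10 = 282475249 multiplications
Savings: 746142643 - 282475249 = 463667394 multiplications

Standard: 746142643 multiplications (907^3). Strassen: 282475249 multiplications (7^10, after padding to 1024x1024). Strassen reduces 8 recursive multiplications to 7 at each level.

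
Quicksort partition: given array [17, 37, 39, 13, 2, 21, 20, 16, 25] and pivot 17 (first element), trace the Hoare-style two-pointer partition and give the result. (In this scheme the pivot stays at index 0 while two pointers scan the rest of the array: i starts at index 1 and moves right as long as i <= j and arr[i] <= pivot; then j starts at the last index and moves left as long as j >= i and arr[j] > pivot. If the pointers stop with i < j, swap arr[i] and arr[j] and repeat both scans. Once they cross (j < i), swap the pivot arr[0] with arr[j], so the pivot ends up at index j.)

Hoare-style two-pointer partition with pivot = 17:

Initial array: [17, 37, 39, 13, 2, 21, 20, 16, 25]

Pointers start at i = 1, j = 8.
i stops at index 1 (arr[1]=37 > 17), j stops at index 7 (arr[7]=16 <= 17): swap arr[1] and arr[7], array becomes [17, 16, 39, 13, 2, 21, 20, 37, 25]
i stops at index 2 (arr[2]=39 > 17), j stops at index 4 (arr[4]=2 <= 17): swap arr[2] and arr[4], array becomes [17, 16, 2, 13, 39, 21, 20, 37, 25]
i ends at 4, j ends at 3: the pointers have crossed (j < i), so scanning stops.

Swap pivot arr[0] with arr[3] to place pivot at position 3: [13, 16, 2, 17, 39, 21, 20, 37, 25]
Pivot position: 3

After partitioning with pivot 17, the array becomes [13, 16, 2, 17, 39, 21, 20, 37, 25]. The pivot is placed at index 3. All elements to the left of the pivot are <= 17, and all elements to the right are > 17.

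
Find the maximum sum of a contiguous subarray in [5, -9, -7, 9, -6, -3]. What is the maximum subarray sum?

Using Kadane's algorithm on [5, -9, -7, 9, -6, -3]:

Scanning through the array:
Position 1 (value -9): max_ending_here = -4, max_so_far = 5
Position 2 (value -7): max_ending_here = -7, max_so_far = 5
Position 3 (value 9): max_ending_here = 9, max_so_far = 9
Position 4 (value -6): max_ending_here = 3, max_so_far = 9
Position 5 (value -3): max_ending_here = 0, max_so_far = 9

Maximum subarray: [9]
Maximum sum: 9

The maximum subarray is [9] with sum 9. This subarray runs from index 3 to index 3.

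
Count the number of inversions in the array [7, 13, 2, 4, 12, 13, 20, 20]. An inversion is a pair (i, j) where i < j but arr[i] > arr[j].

Finding inversions in [7, 13, 2, 4, 12, 13, 20, 20]:

(0, 2): arr[0]=7 > arr[2]=2
(0, 3): arr[0]=7 > arr[3]=4
(1, 2): arr[1]=13 > arr[2]=2
(1, 3): arr[1]=13 > arr[3]=4
(1, 4): arr[1]=13 > arr[4]=12

Total inversions: 5

The array has 5 inversion(s): (0,2), (0,3), (1,2), (1,3), (1,4). Each pair (i,j) satisfies i < j and arr[i] > arr[j].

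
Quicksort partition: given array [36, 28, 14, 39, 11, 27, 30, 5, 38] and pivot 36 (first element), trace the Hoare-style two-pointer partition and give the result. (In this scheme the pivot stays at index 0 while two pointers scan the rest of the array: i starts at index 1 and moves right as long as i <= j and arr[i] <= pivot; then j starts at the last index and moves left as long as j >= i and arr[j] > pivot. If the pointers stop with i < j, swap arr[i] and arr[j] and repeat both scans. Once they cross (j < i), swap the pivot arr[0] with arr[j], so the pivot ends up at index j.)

Hoare-style two-pointer partition with pivot = 36:

Initial array: [36, 28, 14, 39, 11, 27, 30, 5, 38]

Pointers start at i = 1, j = 8.
i stops at index 3 (arr[3]=39 > 36), j stops at index 7 (arr[7]=5 <= 36): swap arr[3] and arr[7], array becomes [36, 28, 14, 5, 11, 27, 30, 39, 38]
i ends at 7, j ends at 6: the pointers have crossed (j < i), so scanning stops.

Swap pivot arr[0] with arr[6] to place pivot at position 6: [30, 28, 14, 5, 11, 27, 36, 39, 38]
Pivot position: 6

After partitioning with pivot 36, the array becomes [30, 28, 14, 5, 11, 27, 36, 39, 38]. The pivot is placed at index 6. All elements to the left of the pivot are <= 36, and all elements to the right are > 36.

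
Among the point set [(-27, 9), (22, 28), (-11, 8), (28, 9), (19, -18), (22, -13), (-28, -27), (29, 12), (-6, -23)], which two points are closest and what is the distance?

Computing all pairwise distances among 9 points:

d((-27, 9), (22, 28)) = 52.5547
d((-27, 9), (-11, 8)) = 16.0312
d((-27, 9), (28, 9)) = 55.0
d((-27, 9), (19, -18)) = 53.3385
d((-27, 9), (22, -13)) = 53.7122
d((-27, 9), (-28, -27)) = 36.0139
d((-27, 9), (29, 12)) = 56.0803
d((-27, 9), (-6, -23)) = 38.2753
d((22, 28), (-11, 8)) = 38.5876
d((22, 28), (28, 9)) = 19.9249
d((22, 28), (19, -18)) = 46.0977
d((22, 28), (22, -13)) = 41.0
d((22, 28), (-28, -27)) = 74.3303
d((22, 28), (29, 12)) = 17.4642
d((22, 28), (-6, -23)) = 58.1808
d((-11, 8), (28, 9)) = 39.0128
d((-11, 8), (19, -18)) = 39.6989
d((-11, 8), (22, -13)) = 39.1152
d((-11, 8), (-28, -27)) = 38.9102
d((-11, 8), (29, 12)) = 40.1995
d((-11, 8), (-6, -23)) = 31.4006
d((28, 9), (19, -18)) = 28.4605
d((28, 9), (22, -13)) = 22.8035
d((28, 9), (-28, -27)) = 66.5733
d((28, 9), (29, 12)) = 3.1623 <-- minimum
d((28, 9), (-6, -23)) = 46.6905
d((19, -18), (22, -13)) = 5.831
d((19, -18), (-28, -27)) = 47.8539
d((19, -18), (29, 12)) = 31.6228
d((19, -18), (-6, -23)) = 25.4951
d((22, -13), (-28, -27)) = 51.923
d((22, -13), (29, 12)) = 25.9615
d((22, -13), (-6, -23)) = 29.7321
d((-28, -27), (29, 12)) = 69.0652
d((-28, -27), (-6, -23)) = 22.3607
d((29, 12), (-6, -23)) = 49.4975

Closest pair: (28, 9) and (29, 12) with distance 3.1623

The closest pair is (28, 9) and (29, 12) with Euclidean distance 3.1623. For 9 points, brute-force pairwise comparison is shown above. For large n, the divide-and-conquer algorithm (sort by x, recurse on halves, check the dividing strip) achieves O(n log n).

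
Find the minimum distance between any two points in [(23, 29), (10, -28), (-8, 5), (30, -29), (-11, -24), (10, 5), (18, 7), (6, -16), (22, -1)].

Computing all pairwise distances among 9 points:

d((23, 29), (10, -28)) = 58.4637
d((23, 29), (-8, 5)) = 39.2046
d((23, 29), (30, -29)) = 58.4209
d((23, 29), (-11, -24)) = 62.9682
d((23, 29), (10, 5)) = 27.2947
d((23, 29), (18, 7)) = 22.561
d((23, 29), (6, -16)) = 48.1041
d((23, 29), (22, -1)) = 30.0167
d((10, -28), (-8, 5)) = 37.5899
d((10, -28), (30, -29)) = 20.025
d((10, -28), (-11, -24)) = 21.3776
d((10, -28), (10, 5)) = 33.0
d((10, -28), (18, 7)) = 35.9026
d((10, -28), (6, -16)) = 12.6491
d((10, -28), (22, -1)) = 29.5466
d((-8, 5), (30, -29)) = 50.9902
d((-8, 5), (-11, -24)) = 29.1548
d((-8, 5), (10, 5)) = 18.0
d((-8, 5), (18, 7)) = 26.0768
d((-8, 5), (6, -16)) = 25.2389
d((-8, 5), (22, -1)) = 30.5941
d((30, -29), (-11, -24)) = 41.3038
d((30, -29), (10, 5)) = 39.4462
d((30, -29), (18, 7)) = 37.9473
d((30, -29), (6, -16)) = 27.2947
d((30, -29), (22, -1)) = 29.1204
d((-11, -24), (10, 5)) = 35.805
d((-11, -24), (18, 7)) = 42.45
d((-11, -24), (6, -16)) = 18.7883
d((-11, -24), (22, -1)) = 40.2244
d((10, 5), (18, 7)) = 8.2462 <-- minimum
d((10, 5), (6, -16)) = 21.3776
d((10, 5), (22, -1)) = 13.4164
d((18, 7), (6, -16)) = 25.9422
d((18, 7), (22, -1)) = 8.9443
d((6, -16), (22, -1)) = 21.9317

Closest pair: (10, 5) and (18, 7) with distance 8.2462

The closest pair is (10, 5) and (18, 7) with Euclidean distance 8.2462. For 9 points, brute-force pairwise comparison is shown above. For large n, the divide-and-conquer algorithm (sort by x, recurse on halves, check the dividing strip) achieves O(n log n).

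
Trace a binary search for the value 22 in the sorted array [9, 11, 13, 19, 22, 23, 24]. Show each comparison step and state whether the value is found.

Binary search for 22 in [9, 11, 13, 19, 22, 23, 24]:

lo=0, hi=6, mid=3, arr[mid]=19 -> 19 < 22, search right half
lo=4, hi=6, mid=5, arr[mid]=23 -> 23 > 22, search left half
lo=4, hi=4, mid=4, arr[mid]=22 -> Found target at index 4!

Binary search finds 22 at index 4 after 3 comparisons. The search repeatedly halves the search space by comparing with the middle element.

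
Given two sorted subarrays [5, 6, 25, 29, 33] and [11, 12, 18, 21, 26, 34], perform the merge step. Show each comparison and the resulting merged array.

Merging process:

Compare 5 vs 11: take 5 from left. Merged: [5]
Compare 6 vs 11: take 6 from left. Merged: [5, 6]
Compare 25 vs 11: take 11 from right. Merged: [5, 6, 11]
Compare 25 vs 12: take 12 from right. Merged: [5, 6, 11, 12]
Compare 25 vs 18: take 18 from right. Merged: [5, 6, 11, 12, 18]
Compare 25 vs 21: take 21 from right. Merged: [5, 6, 11, 12, 18, 21]
Compare 25 vs 26: take 25 from left. Merged: [5, 6, 11, 12, 18, 21, 25]
Compare 29 vs 26: take 26 from right. Merged: [5, 6, 11, 12, 18, 21, 25, 26]
Compare 29 vs 34: take 29 from left. Merged: [5, 6, 11, 12, 18, 21, 25, 26, 29]
Compare 33 vs 34: take 33 from left. Merged: [5, 6, 11, 12, 18, 21, 25, 26, 29, 33]
Append remaining from right: [34]. Merged: [5, 6, 11, 12, 18, 21, 25, 26, 29, 33, 34]

Final merged array: [5, 6, 11, 12, 18, 21, 25, 26, 29, 33, 34]
Total comparisons: 10

The merged array is [5, 6, 11, 12, 18, 21, 25, 26, 29, 33, 34], requiring 10 comparisons. The merge step runs in O(n) time where n is the total number of elements.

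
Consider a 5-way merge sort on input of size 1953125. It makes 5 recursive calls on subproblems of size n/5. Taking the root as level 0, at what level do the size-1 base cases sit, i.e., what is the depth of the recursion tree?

For divide and conquer with division factor 5:

Problem sizes at each level:
Level 0: 1953125
Level 1: 390625
Level 2: 78125
Level 3: 15625
Level 4: 3125
Level 5: 625
Level 6: 125
Level 7: 25
Level 8: 5
Level 9: 1

The root is level 0 and the size-1 base case is level 9 (the tree spans levels 0 through 9, i.e. 10 levels counting the root), so the depth is the number of divisions: log_5(1953125) = 9

The recursion tree depth is log_5(1953125) = 9. At each level, the problem size is divided by 5, so it takes 9 divisions to reduce to a base case of size 1. The algorithm makes 5 recursive calls at each level.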